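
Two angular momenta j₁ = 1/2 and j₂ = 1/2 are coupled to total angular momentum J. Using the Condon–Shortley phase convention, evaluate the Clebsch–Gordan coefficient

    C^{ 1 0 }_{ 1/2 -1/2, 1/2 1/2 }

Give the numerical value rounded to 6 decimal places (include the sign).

+0.707107  (= +√(1/2))

√[3·0!1!1!/3! · 0!1!1!0!1!1!] = √(1/2)
  +(−1)^0/∏(0,0,1,1,0,0)! = 1  (running 1)
⟨..|..⟩ = √(1/2)·(1) = +0.707107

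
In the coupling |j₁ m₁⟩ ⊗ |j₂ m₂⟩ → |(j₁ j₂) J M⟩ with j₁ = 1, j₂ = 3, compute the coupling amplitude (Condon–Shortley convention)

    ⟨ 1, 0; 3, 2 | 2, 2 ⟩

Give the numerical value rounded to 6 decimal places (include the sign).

-0.487950

√[5·2!0!4!/7! · 1!1!5!1!4!0!] = √(960/7)
  +(−1)^1/∏(1,1,0,4,0,0)! = -1/24  (running -1/24)
⟨..|..⟩ = √(960/7)·(-1/24) = -0.487950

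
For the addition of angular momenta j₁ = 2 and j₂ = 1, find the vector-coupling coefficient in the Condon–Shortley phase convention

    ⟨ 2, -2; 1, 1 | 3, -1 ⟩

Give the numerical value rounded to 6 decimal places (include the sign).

+√(1/15) = +0.258199

√[7·0!4!2!/7! · 0!4!2!0!2!4!] = √(768/5)
  +(−1)^0/∏(0,0,4,2,0,0)! = 1/48  (running 1/48)
⟨..|..⟩ = √(768/5)·(1/48) = +0.258199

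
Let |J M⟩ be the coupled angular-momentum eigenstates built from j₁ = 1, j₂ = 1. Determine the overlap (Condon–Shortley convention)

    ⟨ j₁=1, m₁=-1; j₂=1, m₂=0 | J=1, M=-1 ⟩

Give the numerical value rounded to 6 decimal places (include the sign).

−√(1/2) = -0.707107

j₁+j₂−J=1  J+j₁−j₂=1  J−j₁+j₂=1  j₁+j₂+J+1=4
(j₁±m₁, j₂±m₂, J±M) = (0,2,1,1,0,2)
P² = 1/2
sum k=1..1:
  [1] −1/1 = -1
S = -1
C² = P²·S² = 1/2 ; C = -0.707107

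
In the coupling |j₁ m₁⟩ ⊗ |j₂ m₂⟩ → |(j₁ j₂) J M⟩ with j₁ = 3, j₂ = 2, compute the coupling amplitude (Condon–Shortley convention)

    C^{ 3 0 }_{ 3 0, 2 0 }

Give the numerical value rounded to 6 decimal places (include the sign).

j₁+j₂−J=2  J+j₁−j₂=4  J−j₁+j₂=2  j₁+j₂+J+1=9
(j₁±m₁, j₂±m₂, J±M) = (3,3,2,2,3,3)
P² = 48/5
sum k=0..2:
  [0] +1/24 = 1/24
  [1] −1/4 = -1/4
  [2] +1/24 = 1/24
S = -1/6
C² = P²·S² = 4/15 ; C = -0.516398

−√(4/15) ≈ -0.516398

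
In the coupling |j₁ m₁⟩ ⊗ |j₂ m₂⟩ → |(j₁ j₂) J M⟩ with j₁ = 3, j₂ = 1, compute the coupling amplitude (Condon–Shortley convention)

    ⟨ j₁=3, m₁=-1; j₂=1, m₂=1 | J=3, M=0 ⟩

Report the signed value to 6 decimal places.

−√(1/2) ≈ -0.707107

√[7·1!5!1!/8! · 2!4!2!0!3!3!] = √(72)
  +(−1)^1/∏(1,0,3,1,2,0)! = -1/12  (running -1/12)
⟨..|..⟩ = √(72)·(-1/12) = -0.707107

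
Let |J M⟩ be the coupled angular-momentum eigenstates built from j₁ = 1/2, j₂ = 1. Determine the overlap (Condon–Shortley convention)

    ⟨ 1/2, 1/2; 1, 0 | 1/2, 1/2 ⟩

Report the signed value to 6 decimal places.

j₁+j₂−J=1  J+j₁−j₂=0  J−j₁+j₂=1  j₁+j₂+J+1=3
(j₁±m₁, j₂±m₂, J±M) = (1,0,1,1,1,0)
P² = 1/3
sum k=0..0:
  [0] +1/1 = 1
S = 1
C² = P²·S² = 1/3 ; C = +0.577350

+0.577350  (= +√(1/3))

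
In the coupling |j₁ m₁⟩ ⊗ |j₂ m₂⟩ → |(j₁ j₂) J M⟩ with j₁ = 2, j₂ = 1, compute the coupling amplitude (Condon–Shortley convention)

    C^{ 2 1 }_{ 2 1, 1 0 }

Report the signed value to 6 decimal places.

+√(1/6) = +0.408248

j₁+j₂−J=1  J+j₁−j₂=3  J−j₁+j₂=1  j₁+j₂+J+1=6
(j₁±m₁, j₂±m₂, J±M) = (3,1,1,1,3,1)
P² = 3/2
sum k=0..1:
  [0] +1/2 = 1/2
  [1] −1/6 = -1/6
S = 1/3
C² = P²·S² = 1/6 ; C = +0.408248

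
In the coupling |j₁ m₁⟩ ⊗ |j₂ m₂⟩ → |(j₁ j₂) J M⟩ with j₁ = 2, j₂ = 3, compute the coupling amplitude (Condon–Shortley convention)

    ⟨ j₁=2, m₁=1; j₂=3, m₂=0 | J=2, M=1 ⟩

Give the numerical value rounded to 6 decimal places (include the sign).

j₁+j₂−J=3  J+j₁−j₂=1  J−j₁+j₂=3  j₁+j₂+J+1=8
(j₁±m₁, j₂±m₂, J±M) = (3,1,3,3,3,1)
P² = 81/14
sum k=0..1:
  [0] +1/36 = 1/36
  [1] −1/4 = -1/4
S = -2/9
C² = P²·S² = 2/7 ; C = -0.534522

-0.534522  (= −√(2/7))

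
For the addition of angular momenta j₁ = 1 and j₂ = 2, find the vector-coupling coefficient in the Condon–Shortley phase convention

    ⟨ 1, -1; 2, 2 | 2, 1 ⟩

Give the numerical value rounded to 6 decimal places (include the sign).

triangle: 1!×1!×3!/6! = 6/720
(j±m)!: 0!×2!×4!×0!×3!×1! = 288
prefactor² = (2J+1)×Δ×N² = 12
  k=1: −1/(1!×0!×1!×3!×0!×0!) = -1/6
Σ = -1/6  ⇒  CG² = 12×(-1/6)² = 1/3
CG = −√(1/3) = -0.577350

-0.577350  (= −√(1/3))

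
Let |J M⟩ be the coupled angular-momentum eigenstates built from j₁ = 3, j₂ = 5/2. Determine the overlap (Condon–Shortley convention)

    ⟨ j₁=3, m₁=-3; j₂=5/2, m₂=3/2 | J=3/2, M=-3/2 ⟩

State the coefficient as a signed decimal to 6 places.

+0.462910

triangle: 4!*2!*1!/8! = 48/40320
(j±m)!: 0!*6!*4!*1!*0!*3! = 103680
prefactor² = (2J+1)*Δ*N² = 3456/7
  k=4: +1/(4!*0!*2!*0!*0!*1!) = 1/48
Σ = 1/48  ⇒  CG² = 3456/7*1/48² = 3/14
CG = +√(3/14) = +0.462910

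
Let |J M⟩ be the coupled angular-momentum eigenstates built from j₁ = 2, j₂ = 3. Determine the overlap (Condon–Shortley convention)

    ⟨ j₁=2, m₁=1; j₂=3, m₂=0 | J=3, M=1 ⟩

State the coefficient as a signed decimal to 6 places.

√[7·2!2!4!/9! · 3!1!3!3!4!2!] = √(96/5)
  +(−1)^0/∏(0,2,1,3,1,1)! = 1/12  (running 1/12)
  +(−1)^1/∏(1,1,0,2,2,2)! = -1/8  (running -1/24)
⟨..|..⟩ = √(96/5)·(-1/24) = -0.182574

−√(1/30) = -0.182574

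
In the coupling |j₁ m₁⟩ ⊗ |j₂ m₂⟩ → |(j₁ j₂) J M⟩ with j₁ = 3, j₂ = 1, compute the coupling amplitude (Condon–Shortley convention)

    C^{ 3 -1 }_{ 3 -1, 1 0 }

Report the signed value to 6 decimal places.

−√(1/12) = -0.288675

j₁+j₂−J=1  J+j₁−j₂=5  J−j₁+j₂=1  j₁+j₂+J+1=8
(j₁±m₁, j₂±m₂, J±M) = (2,4,1,1,2,4)
P² = 48
sum k=0..1:
  [0] +1/24 = 1/24
  [1] −1/12 = -1/12
S = -1/24
C² = P²·S² = 1/12 ; C = -0.288675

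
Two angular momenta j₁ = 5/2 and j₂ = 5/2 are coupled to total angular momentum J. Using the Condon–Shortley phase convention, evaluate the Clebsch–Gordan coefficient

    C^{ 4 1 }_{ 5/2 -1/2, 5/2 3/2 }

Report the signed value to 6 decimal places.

−√(5/14) = -0.597614

√[9·1!4!4!/10! · 2!3!4!1!5!3!] = √(10368/35)
  +(−1)^0/∏(0,1,3,4,1,0)! = 1/144  (running 1/144)
  +(−1)^1/∏(1,0,2,3,2,1)! = -1/24  (running -5/144)
⟨..|..⟩ = √(10368/35)·(-5/144) = -0.597614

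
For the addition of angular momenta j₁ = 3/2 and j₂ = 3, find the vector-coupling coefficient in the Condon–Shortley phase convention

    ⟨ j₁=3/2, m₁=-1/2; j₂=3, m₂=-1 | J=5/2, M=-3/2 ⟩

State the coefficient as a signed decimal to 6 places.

√[6·2!1!4!/8! · 1!2!2!4!1!4!] = √(576/35)
  +(−1)^1/∏(1,1,1,1,0,3)! = -1/6  (running -1/6)
  +(−1)^2/∏(2,0,0,0,1,4)! = 1/48  (running -7/48)
⟨..|..⟩ = √(576/35)·(-7/48) = -0.591608

-0.591608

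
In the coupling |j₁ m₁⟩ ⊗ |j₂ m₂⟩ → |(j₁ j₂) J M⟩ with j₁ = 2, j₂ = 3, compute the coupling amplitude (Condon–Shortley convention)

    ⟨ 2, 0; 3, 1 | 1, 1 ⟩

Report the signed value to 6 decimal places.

+√(6/35) = +0.414039

j₁+j₂−J=4  J+j₁−j₂=0  J−j₁+j₂=2  j₁+j₂+J+1=7
(j₁±m₁, j₂±m₂, J±M) = (2,2,4,2,2,0)
P² = 384/35
sum k=2..2:
  [2] +1/8 = 1/8
S = 1/8
C² = P²·S² = 6/35 ; C = +0.414039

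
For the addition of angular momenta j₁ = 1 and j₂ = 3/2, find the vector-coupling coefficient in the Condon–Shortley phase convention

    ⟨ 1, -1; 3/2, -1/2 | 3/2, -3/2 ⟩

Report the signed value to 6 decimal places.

-0.632456  (= −√(2/5))

j₁+j₂−J=1  J+j₁−j₂=1  J−j₁+j₂=2  j₁+j₂+J+1=5
(j₁±m₁, j₂±m₂, J±M) = (0,2,1,2,0,3)
P² = 8/5
sum k=1..1:
  [1] −1/2 = -1/2
S = -1/2
C² = P²·S² = 2/5 ; C = -0.632456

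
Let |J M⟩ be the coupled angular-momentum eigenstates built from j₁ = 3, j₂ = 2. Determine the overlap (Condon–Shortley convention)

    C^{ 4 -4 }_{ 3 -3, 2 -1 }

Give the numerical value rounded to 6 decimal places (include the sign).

j₁+j₂−J=1  J+j₁−j₂=5  J−j₁+j₂=3  j₁+j₂+J+1=10
(j₁±m₁, j₂±m₂, J±M) = (0,6,1,3,0,8)
P² = 311040
sum k=1..1:
  [1] −1/720 = -1/720
S = -1/720
C² = P²·S² = 3/5 ; C = -0.774597

−√(3/5) ≈ -0.774597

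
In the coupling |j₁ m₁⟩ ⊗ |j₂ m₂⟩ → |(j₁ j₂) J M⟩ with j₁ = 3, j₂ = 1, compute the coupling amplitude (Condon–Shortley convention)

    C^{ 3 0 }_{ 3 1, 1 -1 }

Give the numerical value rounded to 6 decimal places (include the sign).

√[7·1!5!1!/8! · 4!2!0!2!3!3!] = √(72)
  +(−1)^0/∏(0,1,2,0,3,1)! = 1/12  (running 1/12)
⟨..|..⟩ = √(72)·(1/12) = +0.707107

+0.707107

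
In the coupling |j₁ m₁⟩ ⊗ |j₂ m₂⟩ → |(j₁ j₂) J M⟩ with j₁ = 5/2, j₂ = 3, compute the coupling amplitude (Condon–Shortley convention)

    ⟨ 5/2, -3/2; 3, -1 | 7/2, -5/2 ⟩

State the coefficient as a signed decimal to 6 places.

−√(10/63) = -0.398410

triangle: 2!*3!*4!/10! = 288/3628800
(j±m)!: 1!*4!*2!*4!*1!*6! = 829440
prefactor² = (2J+1)*Δ*N² = 18432/35
  k=1: −1/(1!*1!*3!*1!*0!*3!) = -1/36
  k=2: +1/(2!*0!*2!*0!*1!*4!) = 1/96
Σ = -5/288  ⇒  CG² = 18432/35*(-5/288)² = 10/63
CG = −√(10/63) = -0.398410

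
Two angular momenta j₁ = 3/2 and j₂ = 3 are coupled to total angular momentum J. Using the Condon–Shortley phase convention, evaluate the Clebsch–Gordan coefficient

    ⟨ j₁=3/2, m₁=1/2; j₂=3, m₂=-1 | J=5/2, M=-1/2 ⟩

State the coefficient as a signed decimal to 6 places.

-0.119523

triangle: 2!*1!*4!/8! = 48/40320
(j±m)!: 2!*1!*2!*4!*2!*3! = 1152
prefactor² = (2J+1)*Δ*N² = 288/35
  k=0: +1/(0!*2!*1!*2!*0!*2!) = 1/8
  k=1: −1/(1!*1!*0!*1!*1!*3!) = -1/6
Σ = -1/24  ⇒  CG² = 288/35*(-1/24)² = 1/70
CG = −√(1/70) = -0.119523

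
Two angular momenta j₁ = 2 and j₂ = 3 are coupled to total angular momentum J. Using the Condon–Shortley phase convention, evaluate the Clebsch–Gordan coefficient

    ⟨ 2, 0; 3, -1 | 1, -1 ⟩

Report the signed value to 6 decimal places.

+√(6/35) ≈ +0.414039

j₁+j₂−J=4  J+j₁−j₂=0  J−j₁+j₂=2  j₁+j₂+J+1=7
(j₁±m₁, j₂±m₂, J±M) = (2,2,2,4,0,2)
P² = 384/35
sum k=2..2:
  [2] +1/8 = 1/8
S = 1/8
C² = P²·S² = 6/35 ; C = +0.414039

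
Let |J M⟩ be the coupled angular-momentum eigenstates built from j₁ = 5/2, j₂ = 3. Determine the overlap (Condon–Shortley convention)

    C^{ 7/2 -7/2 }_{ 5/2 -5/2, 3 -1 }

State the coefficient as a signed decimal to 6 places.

+0.471405

j₁+j₂−J=2  J+j₁−j₂=3  J−j₁+j₂=4  j₁+j₂+J+1=10
(j₁±m₁, j₂±m₂, J±M) = (0,5,2,4,0,7)
P² = 18432
sum k=2..2:
  [2] +1/288 = 1/288
S = 1/288
C² = P²·S² = 2/9 ; C = +0.471405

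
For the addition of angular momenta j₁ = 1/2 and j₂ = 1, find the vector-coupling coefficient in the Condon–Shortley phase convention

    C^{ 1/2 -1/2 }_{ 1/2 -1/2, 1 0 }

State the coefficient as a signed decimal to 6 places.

-0.577350

√[2·1!0!1!/3! · 0!1!1!1!0!1!] = √(1/3)
  +(−1)^1/∏(1,0,0,0,0,1)! = -1  (running -1)
⟨..|..⟩ = √(1/3)·(-1) = -0.577350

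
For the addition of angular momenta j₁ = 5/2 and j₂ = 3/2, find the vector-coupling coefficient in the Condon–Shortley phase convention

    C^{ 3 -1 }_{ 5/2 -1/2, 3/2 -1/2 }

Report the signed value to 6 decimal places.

+0.129099  (= +√(1/60))

√[7·1!4!2!/8! · 2!3!1!2!2!4!] = √(48/5)
  +(−1)^0/∏(0,1,3,1,1,1)! = 1/6  (running 1/6)
  +(−1)^1/∏(1,0,2,0,2,2)! = -1/8  (running 1/24)
⟨..|..⟩ = √(48/5)·(1/24) = +0.129099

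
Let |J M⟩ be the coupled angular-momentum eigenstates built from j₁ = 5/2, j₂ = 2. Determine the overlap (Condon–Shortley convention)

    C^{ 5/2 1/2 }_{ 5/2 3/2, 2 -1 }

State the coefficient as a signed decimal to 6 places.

j₁+j₂−J=2  J+j₁−j₂=3  J−j₁+j₂=2  j₁+j₂+J+1=8
(j₁±m₁, j₂±m₂, J±M) = (4,1,1,3,3,2)
P² = 216/35
sum k=0..1:
  [0] +1/4 = 1/4
  [1] −1/12 = -1/12
S = 1/6
C² = P²·S² = 6/35 ; C = +0.414039

+√(6/35) = +0.414039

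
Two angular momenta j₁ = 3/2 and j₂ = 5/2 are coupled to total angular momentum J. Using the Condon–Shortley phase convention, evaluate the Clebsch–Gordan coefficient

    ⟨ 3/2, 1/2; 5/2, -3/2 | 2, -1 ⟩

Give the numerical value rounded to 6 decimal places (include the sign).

+0.154303

j₁+j₂−J=2  J+j₁−j₂=1  J−j₁+j₂=3  j₁+j₂+J+1=7
(j₁±m₁, j₂±m₂, J±M) = (2,1,1,4,1,3)
P² = 24/7
sum k=0..1:
  [0] +1/4 = 1/4
  [1] −1/6 = -1/6
S = 1/12
C² = P²·S² = 1/42 ; C = +0.154303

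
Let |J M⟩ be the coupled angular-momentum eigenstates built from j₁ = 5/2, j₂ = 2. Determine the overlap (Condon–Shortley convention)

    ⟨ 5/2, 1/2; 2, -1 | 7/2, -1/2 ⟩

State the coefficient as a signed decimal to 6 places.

j₁+j₂−J=1  J+j₁−j₂=4  J−j₁+j₂=3  j₁+j₂+J+1=9
(j₁±m₁, j₂±m₂, J±M) = (3,2,1,3,3,4)
P² = 1152/35
sum k=0..1:
  [0] +1/8 = 1/8
  [1] −1/36 = -1/36
S = 7/72
C² = P²·S² = 14/45 ; C = +0.557773

+0.557773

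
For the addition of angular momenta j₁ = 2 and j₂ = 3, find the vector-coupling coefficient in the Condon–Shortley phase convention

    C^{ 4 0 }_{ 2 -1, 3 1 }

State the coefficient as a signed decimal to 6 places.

j₁+j₂−J=1  J+j₁−j₂=3  J−j₁+j₂=5  j₁+j₂+J+1=10
(j₁±m₁, j₂±m₂, J±M) = (1,3,4,2,4,4)
P² = 10368/35
sum k=0..1:
  [0] +1/144 = 1/144
  [1] −1/24 = -1/24
S = -5/144
C² = P²·S² = 5/14 ; C = -0.597614

-0.597614  (= −√(5/14))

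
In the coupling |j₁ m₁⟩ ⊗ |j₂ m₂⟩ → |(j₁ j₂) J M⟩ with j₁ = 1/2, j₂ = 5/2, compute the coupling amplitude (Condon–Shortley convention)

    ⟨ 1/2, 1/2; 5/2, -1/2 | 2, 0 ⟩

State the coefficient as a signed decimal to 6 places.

√[5·1!0!4!/6! · 1!0!2!3!2!2!] = √(8)
  +(−1)^0/∏(0,1,0,2,0,2)! = 1/4  (running 1/4)
⟨..|..⟩ = √(8)·(1/4) = +0.707107

+√(1/2) ≈ +0.707107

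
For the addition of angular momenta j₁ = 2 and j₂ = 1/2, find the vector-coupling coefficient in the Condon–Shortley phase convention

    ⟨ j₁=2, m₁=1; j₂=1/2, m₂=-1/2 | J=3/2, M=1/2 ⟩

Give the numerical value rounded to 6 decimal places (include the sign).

+0.774597

j₁+j₂−J=1  J+j₁−j₂=3  J−j₁+j₂=0  j₁+j₂+J+1=5
(j₁±m₁, j₂±m₂, J±M) = (3,1,0,1,2,1)
P² = 12/5
sum k=0..0:
  [0] +1/2 = 1/2
S = 1/2
C² = P²·S² = 3/5 ; C = +0.774597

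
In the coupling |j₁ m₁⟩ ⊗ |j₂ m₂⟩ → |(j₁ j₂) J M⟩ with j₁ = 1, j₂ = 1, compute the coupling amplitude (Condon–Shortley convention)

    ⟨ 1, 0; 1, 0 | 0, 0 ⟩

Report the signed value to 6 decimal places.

triangle: 2!×0!×0!/3! = 2/6
(j±m)!: 1!×1!×1!×1!×0!×0! = 1
prefactor² = (2J+1)×Δ×N² = 1/3
  k=1: −1/(1!×1!×0!×0!×0!×0!) = -1
Σ = -1  ⇒  CG² = 1/3×(-1)² = 1/3
CG = −√(1/3) = -0.577350

-0.577350  (= −√(1/3))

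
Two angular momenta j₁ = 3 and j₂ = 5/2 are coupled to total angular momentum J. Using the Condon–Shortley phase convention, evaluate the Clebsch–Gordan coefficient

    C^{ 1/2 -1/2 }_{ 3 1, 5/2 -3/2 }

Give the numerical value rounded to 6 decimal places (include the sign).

−√(2/21) ≈ -0.308607

triangle: 5!×1!×0!/7! = 120/5040
(j±m)!: 4!×2!×1!×4!×0!×1! = 1152
prefactor² = (2J+1)×Δ×N² = 384/7
  k=1: −1/(1!×4!×1!×0!×0!×0!) = -1/24
Σ = -1/24  ⇒  CG² = 384/7×(-1/24)² = 2/21
CG = −√(2/21) = -0.308607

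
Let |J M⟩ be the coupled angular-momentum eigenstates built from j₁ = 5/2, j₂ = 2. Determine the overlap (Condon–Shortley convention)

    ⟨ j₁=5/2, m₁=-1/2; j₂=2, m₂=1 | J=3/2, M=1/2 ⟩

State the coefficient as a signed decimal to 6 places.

√[4·3!2!1!/7! · 2!3!3!1!2!1!] = √(48/35)
  +(−1)^2/∏(2,1,1,1,1,0)! = 1/2  (running 1/2)
  +(−1)^3/∏(3,0,0,0,2,1)! = -1/12  (running 5/12)
⟨..|..⟩ = √(48/35)·(5/12) = +0.487950

+√(5/21) = +0.487950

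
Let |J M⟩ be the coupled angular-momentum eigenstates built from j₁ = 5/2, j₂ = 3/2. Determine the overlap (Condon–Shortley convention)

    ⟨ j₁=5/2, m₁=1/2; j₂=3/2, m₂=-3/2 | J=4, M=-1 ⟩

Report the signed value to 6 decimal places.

+0.422577

√[9·0!5!3!/9! · 3!2!0!3!3!5!] = √(6480/7)
  +(−1)^0/∏(0,0,2,0,3,3)! = 1/72  (running 1/72)
⟨..|..⟩ = √(6480/7)·(1/72) = +0.422577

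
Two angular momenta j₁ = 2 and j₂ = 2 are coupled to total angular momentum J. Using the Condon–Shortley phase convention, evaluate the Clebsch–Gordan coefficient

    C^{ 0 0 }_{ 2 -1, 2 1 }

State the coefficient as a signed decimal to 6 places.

j₁+j₂−J=4  J+j₁−j₂=0  J−j₁+j₂=0  j₁+j₂+J+1=5
(j₁±m₁, j₂±m₂, J±M) = (1,3,3,1,0,0)
P² = 36/5
sum k=3..3:
  [3] −1/6 = -1/6
S = -1/6
C² = P²·S² = 1/5 ; C = -0.447214

−√(1/5) = -0.447214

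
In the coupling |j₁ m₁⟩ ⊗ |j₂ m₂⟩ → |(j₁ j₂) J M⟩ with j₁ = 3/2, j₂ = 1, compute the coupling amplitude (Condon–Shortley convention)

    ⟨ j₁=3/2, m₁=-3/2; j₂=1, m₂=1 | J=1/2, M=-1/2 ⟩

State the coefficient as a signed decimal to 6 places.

+0.707107  (= +√(1/2))

√[2·2!1!0!/4! · 0!3!2!0!0!1!] = √(2)
  +(−1)^2/∏(2,0,1,0,0,0)! = 1/2  (running 1/2)
⟨..|..⟩ = √(2)·(1/2) = +0.707107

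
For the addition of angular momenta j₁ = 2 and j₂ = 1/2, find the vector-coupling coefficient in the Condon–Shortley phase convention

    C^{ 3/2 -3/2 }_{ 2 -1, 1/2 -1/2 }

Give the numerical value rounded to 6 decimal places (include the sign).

triangle: 1!·3!·0!/5! = 6/120
(j±m)!: 1!·3!·0!·1!·0!·3! = 36
prefactor² = (2J+1)·Δ·N² = 36/5
  k=0: +1/(0!·1!·3!·0!·0!·0!) = 1/6
Σ = 1/6  ⇒  CG² = 36/5·1/6² = 1/5
CG = +√(1/5) = +0.447214

+0.447214  (= +√(1/5))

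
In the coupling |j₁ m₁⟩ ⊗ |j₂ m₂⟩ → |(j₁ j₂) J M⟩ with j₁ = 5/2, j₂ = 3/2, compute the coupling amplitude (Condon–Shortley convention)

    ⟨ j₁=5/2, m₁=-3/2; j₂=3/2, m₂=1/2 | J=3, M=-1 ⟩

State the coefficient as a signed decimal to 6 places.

j₁+j₂−J=1  J+j₁−j₂=4  J−j₁+j₂=2  j₁+j₂+J+1=8
(j₁±m₁, j₂±m₂, J±M) = (1,4,2,1,2,4)
P² = 96/5
sum k=0..1:
  [0] +1/48 = 1/48
  [1] −1/6 = -1/6
S = -7/48
C² = P²·S² = 49/120 ; C = -0.639010

−√(49/120) ≈ -0.639010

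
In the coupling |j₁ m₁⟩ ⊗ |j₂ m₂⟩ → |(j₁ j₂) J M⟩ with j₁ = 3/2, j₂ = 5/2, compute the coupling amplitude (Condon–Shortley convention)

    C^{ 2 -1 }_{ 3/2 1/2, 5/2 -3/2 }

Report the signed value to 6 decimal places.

+√(1/42) ≈ +0.154303

j₁+j₂−J=2  J+j₁−j₂=1  J−j₁+j₂=3  j₁+j₂+J+1=7
(j₁±m₁, j₂±m₂, J±M) = (2,1,1,4,1,3)
P² = 24/7
sum k=0..1:
  [0] +1/4 = 1/4
  [1] −1/6 = -1/6
S = 1/12
C² = P²·S² = 1/42 ; C = +0.154303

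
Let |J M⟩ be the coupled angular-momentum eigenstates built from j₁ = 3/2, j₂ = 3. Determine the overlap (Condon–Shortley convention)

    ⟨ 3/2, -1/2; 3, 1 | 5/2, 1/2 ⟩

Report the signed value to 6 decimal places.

-0.119523  (= −√(1/70))

j₁+j₂−J=2  J+j₁−j₂=1  J−j₁+j₂=4  j₁+j₂+J+1=8
(j₁±m₁, j₂±m₂, J±M) = (1,2,4,2,3,2)
P² = 288/35
sum k=1..2:
  [1] −1/6 = -1/6
  [2] +1/8 = 1/8
S = -1/24
C² = P²·S² = 1/70 ; C = -0.119523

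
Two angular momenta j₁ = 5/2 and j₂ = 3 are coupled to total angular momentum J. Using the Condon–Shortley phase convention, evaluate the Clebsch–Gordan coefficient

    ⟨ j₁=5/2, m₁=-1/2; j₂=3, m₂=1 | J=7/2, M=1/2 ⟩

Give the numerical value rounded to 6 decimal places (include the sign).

−√(1/63) ≈ -0.125988

j₁+j₂−J=2  J+j₁−j₂=3  J−j₁+j₂=4  j₁+j₂+J+1=10
(j₁±m₁, j₂±m₂, J±M) = (2,3,4,2,4,3)
P² = 9216/175
sum k=0..2:
  [0] +1/288 = 1/288
  [1] −1/12 = -1/12
  [2] +1/16 = 1/16
S = -5/288
C² = P²·S² = 1/63 ; C = -0.125988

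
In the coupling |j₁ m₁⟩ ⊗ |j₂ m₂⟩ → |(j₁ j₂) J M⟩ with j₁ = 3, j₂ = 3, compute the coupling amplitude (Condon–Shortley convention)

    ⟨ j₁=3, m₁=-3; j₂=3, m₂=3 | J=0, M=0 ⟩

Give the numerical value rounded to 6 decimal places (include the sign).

+0.377964  (= +√(1/7))

√[1·6!0!0!/7! · 0!6!6!0!0!0!] = √(518400/7)
  +(−1)^6/∏(6,0,0,0,0,0)! = 1/720  (running 1/720)
⟨..|..⟩ = √(518400/7)·(1/720) = +0.377964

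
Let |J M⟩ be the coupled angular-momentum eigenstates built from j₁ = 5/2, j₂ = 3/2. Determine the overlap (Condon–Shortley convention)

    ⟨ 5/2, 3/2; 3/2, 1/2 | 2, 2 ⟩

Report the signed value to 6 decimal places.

triangle: 2!×3!×1!/7! = 12/5040
(j±m)!: 4!×1!×2!×1!×4!×0! = 1152
prefactor² = (2J+1)×Δ×N² = 96/7
  k=1: −1/(1!×1!×0!×1!×3!×0!) = -1/6
Σ = -1/6  ⇒  CG² = 96/7×(-1/6)² = 8/21
CG = −√(8/21) = -0.617213

−√(8/21) = -0.617213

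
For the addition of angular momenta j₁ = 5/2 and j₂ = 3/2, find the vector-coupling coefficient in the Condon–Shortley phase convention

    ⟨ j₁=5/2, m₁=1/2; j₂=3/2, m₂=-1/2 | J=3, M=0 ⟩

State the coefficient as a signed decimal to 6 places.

+√(1/5) = +0.447214

triangle: 1!·4!·2!/8! = 48/40320
(j±m)!: 3!·2!·1!·2!·3!·3! = 864
prefactor² = (2J+1)·Δ·N² = 36/5
  k=0: +1/(0!·1!·2!·1!·2!·1!) = 1/4
  k=1: −1/(1!·0!·1!·0!·3!·2!) = -1/12
Σ = 1/6  ⇒  CG² = 36/5·1/6² = 1/5
CG = +√(1/5) = +0.447214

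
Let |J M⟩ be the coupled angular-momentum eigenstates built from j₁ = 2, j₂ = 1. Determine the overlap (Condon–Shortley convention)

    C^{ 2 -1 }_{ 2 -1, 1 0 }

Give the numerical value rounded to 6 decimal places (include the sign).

−√(1/6) ≈ -0.408248

triangle: 1!×3!×1!/6! = 6/720
(j±m)!: 1!×3!×1!×1!×1!×3! = 36
prefactor² = (2J+1)×Δ×N² = 3/2
  k=0: +1/(0!×1!×3!×1!×0!×0!) = 1/6
  k=1: −1/(1!×0!×2!×0!×1!×1!) = -1/2
Σ = -1/3  ⇒  CG² = 3/2×(-1/3)² = 1/6
CG = −√(1/6) = -0.408248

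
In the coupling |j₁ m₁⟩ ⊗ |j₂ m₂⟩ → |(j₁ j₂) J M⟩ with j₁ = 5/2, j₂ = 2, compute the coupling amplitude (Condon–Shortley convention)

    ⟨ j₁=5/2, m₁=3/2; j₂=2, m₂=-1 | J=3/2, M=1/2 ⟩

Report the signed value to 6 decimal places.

−√(2/105) ≈ -0.138013

triangle: 3!*2!*1!/7! = 12/5040
(j±m)!: 4!*1!*1!*3!*2!*1! = 288
prefactor² = (2J+1)*Δ*N² = 96/35
  k=0: +1/(0!*3!*1!*1!*1!*0!) = 1/6
  k=1: −1/(1!*2!*0!*0!*2!*1!) = -1/4
Σ = -1/12  ⇒  CG² = 96/35*(-1/12)² = 2/105
CG = −√(2/105) = -0.138013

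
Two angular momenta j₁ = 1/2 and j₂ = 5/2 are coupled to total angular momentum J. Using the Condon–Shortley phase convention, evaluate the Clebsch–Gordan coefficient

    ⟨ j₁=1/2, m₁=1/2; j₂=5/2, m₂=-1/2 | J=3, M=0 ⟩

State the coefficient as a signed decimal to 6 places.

triangle: 0!·1!·5!/7! = 120/5040
(j±m)!: 1!·0!·2!·3!·3!·3! = 432
prefactor² = (2J+1)·Δ·N² = 72
  k=0: +1/(0!·0!·0!·2!·1!·3!) = 1/12
Σ = 1/12  ⇒  CG² = 72·1/12² = 1/2
CG = +√(1/2) = +0.707107

+√(1/2) = +0.707107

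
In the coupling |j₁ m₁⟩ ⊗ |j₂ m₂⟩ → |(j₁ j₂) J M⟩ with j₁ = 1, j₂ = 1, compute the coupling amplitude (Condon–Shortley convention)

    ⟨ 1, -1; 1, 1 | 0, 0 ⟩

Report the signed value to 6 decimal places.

j₁+j₂−J=2  J+j₁−j₂=0  J−j₁+j₂=0  j₁+j₂+J+1=3
(j₁±m₁, j₂±m₂, J±M) = (0,2,2,0,0,0)
P² = 4/3
sum k=2..2:
  [2] +1/2 = 1/2
S = 1/2
C² = P²·S² = 1/3 ; C = +0.577350

+0.577350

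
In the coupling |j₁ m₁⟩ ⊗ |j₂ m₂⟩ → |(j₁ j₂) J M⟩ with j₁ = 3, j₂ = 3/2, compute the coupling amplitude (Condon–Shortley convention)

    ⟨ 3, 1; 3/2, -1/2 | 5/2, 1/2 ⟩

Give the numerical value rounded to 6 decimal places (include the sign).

-0.119523  (= −√(1/70))

j₁+j₂−J=2  J+j₁−j₂=4  J−j₁+j₂=1  j₁+j₂+J+1=8
(j₁±m₁, j₂±m₂, J±M) = (4,2,1,2,3,2)
P² = 288/35
sum k=0..1:
  [0] +1/8 = 1/8
  [1] −1/6 = -1/6
S = -1/24
C² = P²·S² = 1/70 ; C = -0.119523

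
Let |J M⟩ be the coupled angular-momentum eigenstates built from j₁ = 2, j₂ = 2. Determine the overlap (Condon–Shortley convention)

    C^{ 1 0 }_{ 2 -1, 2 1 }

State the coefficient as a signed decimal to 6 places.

+√(1/10) = +0.316228

triangle: 3!·1!·1!/6! = 6/720
(j±m)!: 1!·3!·3!·1!·1!·1! = 36
prefactor² = (2J+1)·Δ·N² = 9/10
  k=2: +1/(2!·1!·1!·1!·0!·0!) = 1/2
  k=3: −1/(3!·0!·0!·0!·1!·1!) = -1/6
Σ = 1/3  ⇒  CG² = 9/10·1/3² = 1/10
CG = +√(1/10) = +0.316228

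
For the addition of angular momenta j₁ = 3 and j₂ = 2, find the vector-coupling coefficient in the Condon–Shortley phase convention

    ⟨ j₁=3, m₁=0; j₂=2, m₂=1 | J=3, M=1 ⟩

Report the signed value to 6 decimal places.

−√(1/30) ≈ -0.182574

√[7·2!4!2!/9! · 3!3!3!1!4!2!] = √(96/5)
  +(−1)^1/∏(1,1,2,2,2,0)! = -1/8  (running -1/8)
  +(−1)^2/∏(2,0,1,1,3,1)! = 1/12  (running -1/24)
⟨..|..⟩ = √(96/5)·(-1/24) = -0.182574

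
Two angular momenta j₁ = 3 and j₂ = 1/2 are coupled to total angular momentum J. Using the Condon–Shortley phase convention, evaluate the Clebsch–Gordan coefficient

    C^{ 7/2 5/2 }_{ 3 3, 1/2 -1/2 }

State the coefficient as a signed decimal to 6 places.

j₁+j₂−J=0  J+j₁−j₂=6  J−j₁+j₂=1  j₁+j₂+J+1=8
(j₁±m₁, j₂±m₂, J±M) = (6,0,0,1,6,1)
P² = 518400/7
sum k=0..0:
  [0] +1/720 = 1/720
S = 1/720
C² = P²·S² = 1/7 ; C = +0.377964

+0.377964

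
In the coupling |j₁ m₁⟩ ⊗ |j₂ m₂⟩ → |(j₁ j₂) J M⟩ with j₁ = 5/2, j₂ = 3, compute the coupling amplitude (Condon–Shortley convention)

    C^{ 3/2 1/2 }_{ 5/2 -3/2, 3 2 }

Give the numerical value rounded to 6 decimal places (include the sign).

j₁+j₂−J=4  J+j₁−j₂=1  J−j₁+j₂=2  j₁+j₂+J+1=8
(j₁±m₁, j₂±m₂, J±M) = (1,4,5,1,2,1)
P² = 192/7
sum k=3..4:
  [3] −1/12 = -1/12
  [4] +1/24 = 1/24
S = -1/24
C² = P²·S² = 1/21 ; C = -0.218218

−√(1/21) ≈ -0.218218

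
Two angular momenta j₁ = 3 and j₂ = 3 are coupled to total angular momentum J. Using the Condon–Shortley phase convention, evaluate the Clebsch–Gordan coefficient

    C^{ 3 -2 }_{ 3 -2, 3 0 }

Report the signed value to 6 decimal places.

j₁+j₂−J=3  J+j₁−j₂=3  J−j₁+j₂=3  j₁+j₂+J+1=10
(j₁±m₁, j₂±m₂, J±M) = (1,5,3,3,1,5)
P² = 216
sum k=2..3:
  [2] +1/24 = 1/24
  [3] −1/72 = -1/72
S = 1/36
C² = P²·S² = 1/6 ; C = +0.408248

+√(1/6) = +0.408248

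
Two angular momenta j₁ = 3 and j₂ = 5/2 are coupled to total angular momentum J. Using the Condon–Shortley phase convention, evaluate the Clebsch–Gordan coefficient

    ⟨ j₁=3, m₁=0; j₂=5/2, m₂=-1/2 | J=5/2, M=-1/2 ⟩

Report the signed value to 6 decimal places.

-0.276026

√[6·3!3!2!/9! · 3!3!2!3!2!3!] = √(216/35)
  +(−1)^0/∏(0,3,3,2,0,0)! = 1/72  (running 1/72)
  +(−1)^1/∏(1,2,2,1,1,1)! = -1/4  (running -17/72)
  +(−1)^2/∏(2,1,1,0,2,2)! = 1/8  (running -1/9)
⟨..|..⟩ = √(216/35)·(-1/9) = -0.276026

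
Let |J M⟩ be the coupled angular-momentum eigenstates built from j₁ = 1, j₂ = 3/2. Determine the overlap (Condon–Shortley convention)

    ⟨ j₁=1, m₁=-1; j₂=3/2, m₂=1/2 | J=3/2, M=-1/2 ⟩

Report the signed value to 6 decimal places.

−√(8/15) ≈ -0.730297

√[4·1!1!2!/5! · 0!2!2!1!1!2!] = √(8/15)
  +(−1)^1/∏(1,0,1,1,0,1)! = -1  (running -1)
⟨..|..⟩ = √(8/15)·(-1) = -0.730297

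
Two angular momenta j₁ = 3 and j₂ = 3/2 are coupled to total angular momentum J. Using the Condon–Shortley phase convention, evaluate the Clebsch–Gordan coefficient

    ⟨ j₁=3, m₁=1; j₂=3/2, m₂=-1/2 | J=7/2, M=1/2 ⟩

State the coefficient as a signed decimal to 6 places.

+0.534522

√[8·1!5!2!/9! · 4!2!1!2!4!3!] = √(512/7)
  +(−1)^0/∏(0,1,2,1,3,1)! = 1/12  (running 1/12)
  +(−1)^1/∏(1,0,1,0,4,2)! = -1/48  (running 1/16)
⟨..|..⟩ = √(512/7)·(1/16) = +0.534522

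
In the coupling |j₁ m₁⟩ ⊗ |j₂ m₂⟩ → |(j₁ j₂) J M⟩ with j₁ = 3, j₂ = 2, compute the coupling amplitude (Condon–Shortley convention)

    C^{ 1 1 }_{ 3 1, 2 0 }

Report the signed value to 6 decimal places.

j₁+j₂−J=4  J+j₁−j₂=2  J−j₁+j₂=0  j₁+j₂+J+1=7
(j₁±m₁, j₂±m₂, J±M) = (4,2,2,2,2,0)
P² = 384/35
sum k=2..2:
  [2] +1/8 = 1/8
S = 1/8
C² = P²·S² = 6/35 ; C = +0.414039

+0.414039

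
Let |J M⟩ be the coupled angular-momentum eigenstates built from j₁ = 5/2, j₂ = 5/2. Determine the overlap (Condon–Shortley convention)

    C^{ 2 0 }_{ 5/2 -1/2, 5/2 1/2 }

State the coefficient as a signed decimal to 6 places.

+0.436436

triangle: 3!*2!*2!/8! = 24/40320
(j±m)!: 2!*3!*3!*2!*2!*2! = 576
prefactor² = (2J+1)*Δ*N² = 12/7
  k=1: −1/(1!*2!*2!*2!*0!*0!) = -1/8
  k=2: +1/(2!*1!*1!*1!*1!*1!) = 1/2
  k=3: −1/(3!*0!*0!*0!*2!*2!) = -1/24
Σ = 1/3  ⇒  CG² = 12/7*1/3² = 4/21
CG = +√(4/21) = +0.436436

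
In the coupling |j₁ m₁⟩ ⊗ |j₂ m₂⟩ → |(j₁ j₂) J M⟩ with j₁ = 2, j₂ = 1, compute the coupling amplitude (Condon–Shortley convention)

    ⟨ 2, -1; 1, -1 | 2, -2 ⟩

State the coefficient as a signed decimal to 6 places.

j₁+j₂−J=1  J+j₁−j₂=3  J−j₁+j₂=1  j₁+j₂+J+1=6
(j₁±m₁, j₂±m₂, J±M) = (1,3,0,2,0,4)
P² = 12
sum k=0..0:
  [0] +1/6 = 1/6
S = 1/6
C² = P²·S² = 1/3 ; C = +0.577350

+0.577350  (= +√(1/3))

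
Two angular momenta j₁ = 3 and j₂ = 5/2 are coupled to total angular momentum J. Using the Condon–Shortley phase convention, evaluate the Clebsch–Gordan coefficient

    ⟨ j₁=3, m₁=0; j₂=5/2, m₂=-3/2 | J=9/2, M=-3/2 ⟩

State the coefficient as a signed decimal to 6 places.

+0.540562  (= +√(45/154))

triangle: 1!×5!×4!/11! = 2880/39916800
(j±m)!: 3!×3!×1!×4!×3!×6! = 3732480
prefactor² = (2J+1)×Δ×N² = 207360/77
  k=0: +1/(0!×1!×3!×1!×2!×3!) = 1/72
  k=1: −1/(1!×0!×2!×0!×3!×4!) = -1/288
Σ = 1/96  ⇒  CG² = 207360/77×1/96² = 45/154
CG = +√(45/154) = +0.540562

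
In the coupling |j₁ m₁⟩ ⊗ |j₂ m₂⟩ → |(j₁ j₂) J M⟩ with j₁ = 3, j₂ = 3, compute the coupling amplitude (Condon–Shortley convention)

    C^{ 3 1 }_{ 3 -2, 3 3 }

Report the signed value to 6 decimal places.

triangle: 3!*3!*3!/10! = 216/3628800
(j±m)!: 1!*5!*6!*0!*4!*2! = 4147200
prefactor² = (2J+1)*Δ*N² = 1728
  k=3: −1/(3!*0!*2!*3!*1!*0!) = -1/72
Σ = -1/72  ⇒  CG² = 1728*(-1/72)² = 1/3
CG = −√(1/3) = -0.577350

-0.577350  (= −√(1/3))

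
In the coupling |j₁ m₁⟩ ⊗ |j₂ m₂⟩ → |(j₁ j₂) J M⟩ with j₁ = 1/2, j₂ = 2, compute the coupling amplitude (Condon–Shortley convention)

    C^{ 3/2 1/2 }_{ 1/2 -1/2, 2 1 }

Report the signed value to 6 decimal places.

-0.774597  (= −√(3/5))

triangle: 1!×0!×3!/5! = 6/120
(j±m)!: 0!×1!×3!×1!×2!×1! = 12
prefactor² = (2J+1)×Δ×N² = 12/5
  k=1: −1/(1!×0!×0!×2!×0!×1!) = -1/2
Σ = -1/2  ⇒  CG² = 12/5×(-1/2)² = 3/5
CG = −√(3/5) = -0.774597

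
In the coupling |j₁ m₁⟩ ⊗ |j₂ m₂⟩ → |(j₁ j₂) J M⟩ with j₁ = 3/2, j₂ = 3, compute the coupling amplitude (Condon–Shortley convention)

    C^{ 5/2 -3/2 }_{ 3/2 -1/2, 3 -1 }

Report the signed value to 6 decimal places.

−√(7/20) ≈ -0.591608

√[6·2!1!4!/8! · 1!2!2!4!1!4!] = √(576/35)
  +(−1)^1/∏(1,1,1,1,0,3)! = -1/6  (running -1/6)
  +(−1)^2/∏(2,0,0,0,1,4)! = 1/48  (running -7/48)
⟨..|..⟩ = √(576/35)·(-7/48) = -0.591608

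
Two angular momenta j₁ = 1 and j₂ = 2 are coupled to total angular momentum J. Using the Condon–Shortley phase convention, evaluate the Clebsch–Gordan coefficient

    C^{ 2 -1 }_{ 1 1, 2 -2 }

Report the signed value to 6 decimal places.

triangle: 1!*1!*3!/6! = 6/720
(j±m)!: 2!*0!*0!*4!*1!*3! = 288
prefactor² = (2J+1)*Δ*N² = 12
  k=0: +1/(0!*1!*0!*0!*1!*3!) = 1/6
Σ = 1/6  ⇒  CG² = 12*1/6² = 1/3
CG = +√(1/3) = +0.577350

+0.577350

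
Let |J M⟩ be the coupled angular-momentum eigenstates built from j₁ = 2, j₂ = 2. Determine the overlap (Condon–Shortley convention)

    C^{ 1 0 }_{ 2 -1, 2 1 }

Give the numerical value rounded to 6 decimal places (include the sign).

+0.316228  (= +√(1/10))

√[3·3!1!1!/6! · 1!3!3!1!1!1!] = √(9/10)
  +(−1)^2/∏(2,1,1,1,0,0)! = 1/2  (running 1/2)
  +(−1)^3/∏(3,0,0,0,1,1)! = -1/6  (running 1/3)
⟨..|..⟩ = √(9/10)·(1/3) = +0.316228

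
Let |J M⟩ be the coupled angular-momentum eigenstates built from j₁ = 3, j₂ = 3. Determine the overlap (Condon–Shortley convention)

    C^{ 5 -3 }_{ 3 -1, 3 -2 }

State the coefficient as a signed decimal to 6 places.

j₁+j₂−J=1  J+j₁−j₂=5  J−j₁+j₂=5  j₁+j₂+J+1=12
(j₁±m₁, j₂±m₂, J±M) = (2,4,1,5,2,8)
P² = 153600
sum k=0..1:
  [0] +1/576 = 1/576
  [1] −1/1440 = -1/1440
S = 1/960
C² = P²·S² = 1/6 ; C = +0.408248

+√(1/6) ≈ +0.408248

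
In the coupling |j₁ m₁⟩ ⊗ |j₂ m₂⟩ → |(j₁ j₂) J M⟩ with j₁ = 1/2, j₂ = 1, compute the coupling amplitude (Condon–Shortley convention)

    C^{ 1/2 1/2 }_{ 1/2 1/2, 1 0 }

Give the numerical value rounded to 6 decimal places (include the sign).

triangle: 1!·0!·1!/3! = 1/6
(j±m)!: 1!·0!·1!·1!·1!·0! = 1
prefactor² = (2J+1)·Δ·N² = 1/3
  k=0: +1/(0!·1!·0!·1!·0!·0!) = 1
Σ = 1  ⇒  CG² = 1/3·1² = 1/3
CG = +√(1/3) = +0.577350

+0.577350  (= +√(1/3))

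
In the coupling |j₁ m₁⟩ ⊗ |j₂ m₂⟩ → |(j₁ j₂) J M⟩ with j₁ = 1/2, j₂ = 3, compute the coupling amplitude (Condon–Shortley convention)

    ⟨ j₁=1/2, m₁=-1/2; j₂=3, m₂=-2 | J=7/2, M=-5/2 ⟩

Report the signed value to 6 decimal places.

triangle: 0!·1!·6!/8! = 720/40320
(j±m)!: 0!·1!·1!·5!·1!·6! = 86400
prefactor² = (2J+1)·Δ·N² = 86400/7
  k=0: +1/(0!·0!·1!·1!·0!·5!) = 1/120
Σ = 1/120  ⇒  CG² = 86400/7·1/120² = 6/7
CG = +√(6/7) = +0.925820

+0.925820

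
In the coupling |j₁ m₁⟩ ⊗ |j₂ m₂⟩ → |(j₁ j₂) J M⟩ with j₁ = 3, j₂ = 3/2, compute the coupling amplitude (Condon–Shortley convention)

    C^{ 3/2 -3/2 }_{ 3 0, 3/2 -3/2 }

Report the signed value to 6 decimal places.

√[4·3!3!0!/7! · 3!3!0!3!0!3!] = √(1296/35)
  +(−1)^0/∏(0,3,3,0,0,0)! = 1/36  (running 1/36)
⟨..|..⟩ = √(1296/35)·(1/36) = +0.169031

+√(1/35) = +0.169031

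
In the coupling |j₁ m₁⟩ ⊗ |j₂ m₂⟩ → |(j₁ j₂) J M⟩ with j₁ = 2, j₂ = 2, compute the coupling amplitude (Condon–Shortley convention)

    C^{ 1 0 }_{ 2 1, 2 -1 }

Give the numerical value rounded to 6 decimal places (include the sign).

triangle: 3!×1!×1!/6! = 6/720
(j±m)!: 3!×1!×1!×3!×1!×1! = 36
prefactor² = (2J+1)×Δ×N² = 9/10
  k=0: +1/(0!×3!×1!×1!×0!×0!) = 1/6
  k=1: −1/(1!×2!×0!×0!×1!×1!) = -1/2
Σ = -1/3  ⇒  CG² = 9/10×(-1/3)² = 1/10
CG = −√(1/10) = -0.316228

−√(1/10) = -0.316228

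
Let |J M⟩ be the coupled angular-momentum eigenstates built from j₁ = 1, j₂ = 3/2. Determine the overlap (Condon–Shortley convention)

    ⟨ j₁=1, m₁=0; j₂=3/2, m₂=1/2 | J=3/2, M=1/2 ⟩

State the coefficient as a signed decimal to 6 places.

triangle: 1!·1!·2!/5! = 2/120
(j±m)!: 1!·1!·2!·1!·2!·1! = 4
prefactor² = (2J+1)·Δ·N² = 4/15
  k=0: +1/(0!·1!·1!·2!·0!·0!) = 1/2
  k=1: −1/(1!·0!·0!·1!·1!·1!) = -1
Σ = -1/2  ⇒  CG² = 4/15·(-1/2)² = 1/15
CG = −√(1/15) = -0.258199

-0.258199  (= −√(1/15))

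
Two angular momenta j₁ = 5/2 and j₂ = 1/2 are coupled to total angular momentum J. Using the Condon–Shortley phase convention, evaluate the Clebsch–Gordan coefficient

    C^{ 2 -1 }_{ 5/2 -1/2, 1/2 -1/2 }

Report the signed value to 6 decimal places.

triangle: 1!·4!·0!/6! = 24/720
(j±m)!: 2!·3!·0!·1!·1!·3! = 72
prefactor² = (2J+1)·Δ·N² = 12
  k=0: +1/(0!·1!·3!·0!·1!·0!) = 1/6
Σ = 1/6  ⇒  CG² = 12·1/6² = 1/3
CG = +√(1/3) = +0.577350

+0.577350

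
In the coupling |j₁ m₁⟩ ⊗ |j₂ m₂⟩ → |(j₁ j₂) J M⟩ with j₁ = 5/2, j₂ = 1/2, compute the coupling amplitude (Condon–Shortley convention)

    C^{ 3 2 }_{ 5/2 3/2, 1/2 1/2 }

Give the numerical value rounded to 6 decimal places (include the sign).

+0.912871

j₁+j₂−J=0  J+j₁−j₂=5  J−j₁+j₂=1  j₁+j₂+J+1=7
(j₁±m₁, j₂±m₂, J±M) = (4,1,1,0,5,1)
P² = 480
sum k=0..0:
  [0] +1/24 = 1/24
S = 1/24
C² = P²·S² = 5/6 ; C = +0.912871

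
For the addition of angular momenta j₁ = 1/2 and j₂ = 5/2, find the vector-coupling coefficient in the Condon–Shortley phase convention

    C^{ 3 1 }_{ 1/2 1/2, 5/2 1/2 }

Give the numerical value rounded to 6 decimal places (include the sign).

+0.816497

triangle: 0!×1!×5!/7! = 120/5040
(j±m)!: 1!×0!×3!×2!×4!×2! = 576
prefactor² = (2J+1)×Δ×N² = 96
  k=0: +1/(0!×0!×0!×3!×1!×2!) = 1/12
Σ = 1/12  ⇒  CG² = 96×1/12² = 2/3
CG = +√(2/3) = +0.816497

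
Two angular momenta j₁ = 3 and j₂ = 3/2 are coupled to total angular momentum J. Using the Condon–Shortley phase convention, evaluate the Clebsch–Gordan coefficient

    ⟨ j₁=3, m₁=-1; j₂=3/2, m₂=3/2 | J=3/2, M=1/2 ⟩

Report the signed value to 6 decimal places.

√[4·3!3!0!/7! · 2!4!3!0!2!1!] = √(576/35)
  +(−1)^3/∏(3,0,1,0,2,0)! = -1/12  (running -1/12)
⟨..|..⟩ = √(576/35)·(-1/12) = -0.338062

-0.338062  (= −√(4/35))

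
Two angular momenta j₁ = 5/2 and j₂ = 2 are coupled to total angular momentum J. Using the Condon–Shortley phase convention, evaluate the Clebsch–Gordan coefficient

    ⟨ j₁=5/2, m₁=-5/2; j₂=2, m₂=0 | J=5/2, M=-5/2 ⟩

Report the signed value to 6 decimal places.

+0.597614

triangle: 2!*3!*2!/8! = 24/40320
(j±m)!: 0!*5!*2!*2!*0!*5! = 57600
prefactor² = (2J+1)*Δ*N² = 1440/7
  k=2: +1/(2!*0!*3!*0!*0!*2!) = 1/24
Σ = 1/24  ⇒  CG² = 1440/7*1/24² = 5/14
CG = +√(5/14) = +0.597614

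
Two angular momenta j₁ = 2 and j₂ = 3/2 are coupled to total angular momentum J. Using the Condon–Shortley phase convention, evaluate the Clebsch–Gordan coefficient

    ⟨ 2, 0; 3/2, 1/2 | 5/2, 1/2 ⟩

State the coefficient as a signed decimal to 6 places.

-0.292770

triangle: 1!*3!*2!/7! = 12/5040
(j±m)!: 2!*2!*2!*1!*3!*2! = 96
prefactor² = (2J+1)*Δ*N² = 48/35
  k=0: +1/(0!*1!*2!*2!*1!*0!) = 1/4
  k=1: −1/(1!*0!*1!*1!*2!*1!) = -1/2
Σ = -1/4  ⇒  CG² = 48/35*(-1/4)² = 3/35
CG = −√(3/35) = -0.292770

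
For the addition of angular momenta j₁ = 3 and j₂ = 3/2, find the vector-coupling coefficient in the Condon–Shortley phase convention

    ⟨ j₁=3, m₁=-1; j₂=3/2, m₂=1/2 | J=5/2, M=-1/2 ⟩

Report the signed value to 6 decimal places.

triangle: 2!·4!·1!/8! = 48/40320
(j±m)!: 2!·4!·2!·1!·2!·3! = 1152
prefactor² = (2J+1)·Δ·N² = 288/35
  k=1: −1/(1!·1!·3!·1!·1!·0!) = -1/6
  k=2: +1/(2!·0!·2!·0!·2!·1!) = 1/8
Σ = -1/24  ⇒  CG² = 288/35·(-1/24)² = 1/70
CG = −√(1/70) = -0.119523

-0.119523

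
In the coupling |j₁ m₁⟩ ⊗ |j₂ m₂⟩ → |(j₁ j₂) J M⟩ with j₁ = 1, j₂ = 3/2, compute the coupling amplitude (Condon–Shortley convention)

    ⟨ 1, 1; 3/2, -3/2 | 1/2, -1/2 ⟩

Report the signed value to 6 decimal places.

+√(1/2) ≈ +0.707107

j₁+j₂−J=2  J+j₁−j₂=0  J−j₁+j₂=1  j₁+j₂+J+1=4
(j₁±m₁, j₂±m₂, J±M) = (2,0,0,3,0,1)
P² = 2
sum k=0..0:
  [0] +1/2 = 1/2
S = 1/2
C² = P²·S² = 1/2 ; C = +0.707107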